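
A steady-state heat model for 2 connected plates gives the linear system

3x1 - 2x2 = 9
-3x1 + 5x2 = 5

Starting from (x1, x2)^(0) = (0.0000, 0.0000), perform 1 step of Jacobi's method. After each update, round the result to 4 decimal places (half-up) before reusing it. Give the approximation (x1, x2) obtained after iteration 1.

(3.0000, 1.0000)

Iteration 1:
  x1 = (9 - (-2)·0.0000) / (3) = 3.0000
  x2 = (5 - (-3)·0.0000) / (5) = 1.0000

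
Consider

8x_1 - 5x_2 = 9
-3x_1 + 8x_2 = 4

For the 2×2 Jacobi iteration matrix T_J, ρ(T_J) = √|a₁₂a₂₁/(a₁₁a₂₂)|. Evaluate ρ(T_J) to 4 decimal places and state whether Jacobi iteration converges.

0.4841

a₁₂a₂₁/(a₁₁a₂₂) = (-5)·(-3) / ((8)·(8)) = 0.234375
ρ = √|0.234375| = √0.234375 = 0.4841
ρ < 1, so Jacobi converges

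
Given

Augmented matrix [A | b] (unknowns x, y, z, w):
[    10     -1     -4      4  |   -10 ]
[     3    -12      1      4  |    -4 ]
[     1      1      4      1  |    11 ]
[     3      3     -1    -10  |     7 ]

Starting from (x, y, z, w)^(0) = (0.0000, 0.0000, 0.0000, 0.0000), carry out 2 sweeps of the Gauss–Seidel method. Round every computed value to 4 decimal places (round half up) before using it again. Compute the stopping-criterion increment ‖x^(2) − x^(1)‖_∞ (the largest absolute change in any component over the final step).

Iteration 1:
  x = (-10 - (-1)·0.0000 - (-4)·0.0000 - (4)·0.0000) / (10) = -1.0000
  y = (-4 - (3)·-1.0000 - (1)·0.0000 - (4)·0.0000) / (-12) = 0.0833
  z = (11 - (1)·-1.0000 - (1)·0.0833 - (1)·0.0000) / (4) = 2.9792
  w = (7 - (3)·-1.0000 - (3)·0.0833 - (-1)·2.9792) / (-10) = -1.2729
Iteration 2:
  x = (-10 - (-1)·0.0833 - (-4)·2.9792 - (4)·-1.2729) / (10) = 0.7092
  y = (-4 - (3)·0.7092 - (1)·2.9792 - (4)·-1.2729) / (-12) = 0.3346
  z = (11 - (1)·0.7092 - (1)·0.3346 - (1)·-1.2729) / (4) = 2.8073
  w = (7 - (3)·0.7092 - (3)·0.3346 - (-1)·2.8073) / (-10) = -0.6676
Change: (1.7092, 0.2513, -0.1719, 0.6053) → max |·| = 1.7092

1.7092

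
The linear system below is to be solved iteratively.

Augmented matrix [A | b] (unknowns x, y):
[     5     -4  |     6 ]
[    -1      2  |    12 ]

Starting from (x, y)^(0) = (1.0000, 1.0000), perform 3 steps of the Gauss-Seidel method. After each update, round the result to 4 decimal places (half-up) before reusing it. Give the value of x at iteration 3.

Iteration 1:
  x = (6 - (-4)·1.0000) / (5) = 2.0000
  y = (12 - (-1)·2.0000) / (2) = 7.0000
Iteration 2:
  x = (6 - (-4)·7.0000) / (5) = 6.8000
  y = (12 - (-1)·6.8000) / (2) = 9.4000
Iteration 3:
  x = (6 - (-4)·9.4000) / (5) = 8.7200
  y = (12 - (-1)·8.7200) / (2) = 10.3600

8.7200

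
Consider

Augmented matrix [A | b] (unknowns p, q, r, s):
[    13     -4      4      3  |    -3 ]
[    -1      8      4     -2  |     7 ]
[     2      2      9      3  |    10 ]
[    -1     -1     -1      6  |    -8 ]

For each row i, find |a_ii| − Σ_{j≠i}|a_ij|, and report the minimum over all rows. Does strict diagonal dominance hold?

row 1: |13| − (4+4+3) = 2
row 2: |8| − (1+4+2) = 1
row 3: |9| − (2+2+3) = 2
row 4: |6| − (1+1+1) = 3
minimum over rows = 1 → strictly diagonally dominant (convergence guaranteed)

1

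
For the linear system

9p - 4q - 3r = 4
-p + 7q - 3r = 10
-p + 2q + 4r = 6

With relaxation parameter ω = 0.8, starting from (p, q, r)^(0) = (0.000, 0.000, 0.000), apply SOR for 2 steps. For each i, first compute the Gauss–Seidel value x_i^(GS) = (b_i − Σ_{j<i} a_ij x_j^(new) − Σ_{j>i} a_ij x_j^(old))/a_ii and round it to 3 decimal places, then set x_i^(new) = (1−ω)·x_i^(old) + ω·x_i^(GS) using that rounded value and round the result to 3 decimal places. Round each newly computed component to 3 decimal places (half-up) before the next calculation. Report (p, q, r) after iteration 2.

(1.060, 1.774, 0.862)

Iteration 1:
  p: GS value = (4 - (-4)·0.000 - (-3)·0.000) / (9) = 0.444;  p ← (1−ω)·0.000 + ω·0.444 = 0.355
  q: GS value = (10 - (-1)·0.355 - (-3)·0.000) / (7) = 1.479;  q ← (1−ω)·0.000 + ω·1.479 = 1.183
  r: GS value = (6 - (-1)·0.355 - (2)·1.183) / (4) = 0.997;  r ← (1−ω)·0.000 + ω·0.997 = 0.798
Iteration 2:
  p: GS value = (4 - (-4)·1.183 - (-3)·0.798) / (9) = 1.236;  p ← (1−ω)·0.355 + ω·1.236 = 1.060
  q: GS value = (10 - (-1)·1.060 - (-3)·0.798) / (7) = 1.922;  q ← (1−ω)·1.183 + ω·1.922 = 1.774
  r: GS value = (6 - (-1)·1.060 - (2)·1.774) / (4) = 0.878;  r ← (1−ω)·0.798 + ω·0.878 = 0.862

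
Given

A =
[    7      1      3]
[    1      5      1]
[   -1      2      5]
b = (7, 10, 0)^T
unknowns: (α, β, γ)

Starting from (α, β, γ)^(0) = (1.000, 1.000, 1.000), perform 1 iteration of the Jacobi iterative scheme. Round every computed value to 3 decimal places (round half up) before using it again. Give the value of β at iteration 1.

1.600

Iteration 1:
  α = (7 - (1)·1.000 - (3)·1.000) / (7) = 0.429
  β = (10 - (1)·1.000 - (1)·1.000) / (5) = 1.600
  γ = (0 - (-1)·1.000 - (2)·1.000) / (5) = -0.200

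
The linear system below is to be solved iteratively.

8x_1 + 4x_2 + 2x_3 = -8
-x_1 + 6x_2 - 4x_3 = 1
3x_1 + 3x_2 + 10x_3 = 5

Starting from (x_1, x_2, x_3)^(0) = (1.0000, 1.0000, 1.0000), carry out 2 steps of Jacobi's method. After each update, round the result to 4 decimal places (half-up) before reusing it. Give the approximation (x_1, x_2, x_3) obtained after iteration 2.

Iteration 1:
  x_1 = (-8 - (4)·1.0000 - (2)·1.0000) / (8) = -1.7500
  x_2 = (1 - (-1)·1.0000 - (-4)·1.0000) / (6) = 1.0000
  x_3 = (5 - (3)·1.0000 - (3)·1.0000) / (10) = -0.1000
Iteration 2:
  x_1 = (-8 - (4)·1.0000 - (2)·-0.1000) / (8) = -1.4750
  x_2 = (1 - (-1)·-1.7500 - (-4)·-0.1000) / (6) = -0.1917
  x_3 = (5 - (3)·-1.7500 - (3)·1.0000) / (10) = 0.7250

(-1.4750, -0.1917, 0.7250)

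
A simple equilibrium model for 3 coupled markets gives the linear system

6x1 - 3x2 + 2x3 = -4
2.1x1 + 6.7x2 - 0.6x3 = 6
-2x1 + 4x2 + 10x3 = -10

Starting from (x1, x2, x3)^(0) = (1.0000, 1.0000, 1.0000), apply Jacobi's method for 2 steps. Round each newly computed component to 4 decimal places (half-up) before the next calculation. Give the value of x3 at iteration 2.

Iteration 1:
  x1 = (-4 - (-3)·1.0000 - (2)·1.0000) / (6) = -0.5000
  x2 = (6 - (2.1)·1.0000 - (-0.6)·1.0000) / (6.7) = 0.6716
  x3 = (-10 - (-2)·1.0000 - (4)·1.0000) / (10) = -1.2000
Iteration 2:
  x1 = (-4 - (-3)·0.6716 - (2)·-1.2000) / (6) = 0.0691
  x2 = (6 - (2.1)·-0.5000 - (-0.6)·-1.2000) / (6.7) = 0.9448
  x3 = (-10 - (-2)·-0.5000 - (4)·0.6716) / (10) = -1.3686

-1.3686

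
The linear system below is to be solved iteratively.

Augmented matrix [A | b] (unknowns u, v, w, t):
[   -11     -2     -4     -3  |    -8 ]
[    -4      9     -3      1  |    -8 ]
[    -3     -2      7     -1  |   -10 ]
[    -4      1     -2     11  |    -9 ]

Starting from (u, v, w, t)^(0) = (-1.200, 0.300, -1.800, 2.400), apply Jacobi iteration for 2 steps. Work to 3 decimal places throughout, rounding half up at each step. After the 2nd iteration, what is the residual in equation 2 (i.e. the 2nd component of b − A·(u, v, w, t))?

Iteration 1:
  u = (-8 - (-2)·0.300 - (-4)·-1.800 - (-3)·2.400) / (-11) = 0.673
  v = (-8 - (-4)·-1.200 - (-3)·-1.800 - (1)·2.400) / (9) = -2.289
  w = (-10 - (-3)·-1.200 - (-2)·0.300 - (-1)·2.400) / (7) = -1.514
  t = (-9 - (-4)·-1.200 - (1)·0.300 - (-2)·-1.800) / (11) = -1.609
Iteration 2:
  u = (-8 - (-2)·-2.289 - (-4)·-1.514 - (-3)·-1.609) / (-11) = 2.133
  v = (-8 - (-4)·0.673 - (-3)·-1.514 - (1)·-1.609) / (9) = -0.916
  w = (-10 - (-3)·0.673 - (-2)·-2.289 - (-1)·-1.609) / (7) = -2.024
  t = (-9 - (-4)·0.673 - (1)·-2.289 - (-2)·-1.514) / (11) = -0.641
Residual b − A·x = (3.612, 3.345, 8.094, 3.451)

3.345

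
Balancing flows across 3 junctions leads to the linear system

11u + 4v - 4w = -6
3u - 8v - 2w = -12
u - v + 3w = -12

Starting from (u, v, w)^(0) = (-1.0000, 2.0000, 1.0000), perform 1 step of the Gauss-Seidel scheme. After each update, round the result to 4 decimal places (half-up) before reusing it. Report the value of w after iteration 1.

-3.3939

Iteration 1:
  u = (-6 - (4)·2.0000 - (-4)·1.0000) / (11) = -0.9091
  v = (-12 - (3)·-0.9091 - (-2)·1.0000) / (-8) = 0.9091
  w = (-12 - (1)·-0.9091 - (-1)·0.9091) / (3) = -3.3939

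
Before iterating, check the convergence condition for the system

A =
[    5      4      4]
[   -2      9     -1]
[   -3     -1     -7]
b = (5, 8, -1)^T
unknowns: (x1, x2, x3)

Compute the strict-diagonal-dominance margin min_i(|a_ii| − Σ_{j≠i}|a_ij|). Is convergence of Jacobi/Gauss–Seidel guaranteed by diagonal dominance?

-3

row 1: |5| − (4+4) = -3
row 2: |9| − (2+1) = 6
row 3: |-7| − (3+1) = 3
minimum over rows = -3 → not strictly diagonally dominant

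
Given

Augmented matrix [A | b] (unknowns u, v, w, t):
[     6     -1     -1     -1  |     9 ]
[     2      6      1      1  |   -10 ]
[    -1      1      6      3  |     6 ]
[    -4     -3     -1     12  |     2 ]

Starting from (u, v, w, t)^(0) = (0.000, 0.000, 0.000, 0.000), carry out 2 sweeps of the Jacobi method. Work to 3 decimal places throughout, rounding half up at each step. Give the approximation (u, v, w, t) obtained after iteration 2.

Iteration 1:
  u = (9 - (-1)·0.000 - (-1)·0.000 - (-1)·0.000) / (6) = 1.500
  v = (-10 - (2)·0.000 - (1)·0.000 - (1)·0.000) / (6) = -1.667
  w = (6 - (-1)·0.000 - (1)·0.000 - (3)·0.000) / (6) = 1.000
  t = (2 - (-4)·0.000 - (-3)·0.000 - (-1)·0.000) / (12) = 0.167
Iteration 2:
  u = (9 - (-1)·-1.667 - (-1)·1.000 - (-1)·0.167) / (6) = 1.417
  v = (-10 - (2)·1.500 - (1)·1.000 - (1)·0.167) / (6) = -2.361
  w = (6 - (-1)·1.500 - (1)·-1.667 - (3)·0.167) / (6) = 1.444
  t = (2 - (-4)·1.500 - (-3)·-1.667 - (-1)·1.000) / (12) = 0.333

(1.417, -2.361, 1.444, 0.333)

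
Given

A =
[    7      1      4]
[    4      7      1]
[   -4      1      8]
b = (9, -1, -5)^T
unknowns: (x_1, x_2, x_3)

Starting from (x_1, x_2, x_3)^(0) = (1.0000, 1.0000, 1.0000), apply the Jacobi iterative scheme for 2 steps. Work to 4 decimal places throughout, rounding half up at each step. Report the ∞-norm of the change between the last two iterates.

Iteration 1:
  x_1 = (9 - (1)·1.0000 - (4)·1.0000) / (7) = 0.5714
  x_2 = (-1 - (4)·1.0000 - (1)·1.0000) / (7) = -0.8571
  x_3 = (-5 - (-4)·1.0000 - (1)·1.0000) / (8) = -0.2500
Iteration 2:
  x_1 = (9 - (1)·-0.8571 - (4)·-0.2500) / (7) = 1.5510
  x_2 = (-1 - (4)·0.5714 - (1)·-0.2500) / (7) = -0.4337
  x_3 = (-5 - (-4)·0.5714 - (1)·-0.8571) / (8) = -0.2322
Change: (0.9796, 0.4234, 0.0178) → max |·| = 0.9796

0.9796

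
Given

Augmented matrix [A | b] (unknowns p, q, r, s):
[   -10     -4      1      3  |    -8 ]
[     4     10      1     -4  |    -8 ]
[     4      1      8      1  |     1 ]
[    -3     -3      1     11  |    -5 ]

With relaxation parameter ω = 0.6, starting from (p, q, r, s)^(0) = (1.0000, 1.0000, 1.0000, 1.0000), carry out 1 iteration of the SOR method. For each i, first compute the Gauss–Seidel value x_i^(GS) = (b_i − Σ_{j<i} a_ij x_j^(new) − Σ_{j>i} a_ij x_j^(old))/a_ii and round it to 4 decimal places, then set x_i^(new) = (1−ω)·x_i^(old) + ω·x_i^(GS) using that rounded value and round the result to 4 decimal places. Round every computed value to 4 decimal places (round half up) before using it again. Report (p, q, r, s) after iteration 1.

(0.8800, -0.1112, 0.1443, 0.2452)

Iteration 1:
  p: GS value = (-8 - (-4)·1.0000 - (1)·1.0000 - (3)·1.0000) / (-10) = 0.8000;  p ← (1−ω)·1.0000 + ω·0.8000 = 0.8800
  q: GS value = (-8 - (4)·0.8800 - (1)·1.0000 - (-4)·1.0000) / (10) = -0.8520;  q ← (1−ω)·1.0000 + ω·-0.8520 = -0.1112
  r: GS value = (1 - (4)·0.8800 - (1)·-0.1112 - (1)·1.0000) / (8) = -0.4261;  r ← (1−ω)·1.0000 + ω·-0.4261 = 0.1443
  s: GS value = (-5 - (-3)·0.8800 - (-3)·-0.1112 - (1)·0.1443) / (11) = -0.2580;  s ← (1−ω)·1.0000 + ω·-0.2580 = 0.2452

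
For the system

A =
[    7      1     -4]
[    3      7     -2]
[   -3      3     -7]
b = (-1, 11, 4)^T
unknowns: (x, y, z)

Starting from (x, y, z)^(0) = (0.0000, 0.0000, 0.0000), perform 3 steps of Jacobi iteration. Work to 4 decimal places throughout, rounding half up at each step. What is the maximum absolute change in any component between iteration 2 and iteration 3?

Iteration 1:
  x = (-1 - (1)·0.0000 - (-4)·0.0000) / (7) = -0.1429
  y = (11 - (3)·0.0000 - (-2)·0.0000) / (7) = 1.5714
  z = (4 - (-3)·0.0000 - (3)·0.0000) / (-7) = -0.5714
Iteration 2:
  x = (-1 - (1)·1.5714 - (-4)·-0.5714) / (7) = -0.6939
  y = (11 - (3)·-0.1429 - (-2)·-0.5714) / (7) = 1.4694
  z = (4 - (-3)·-0.1429 - (3)·1.5714) / (-7) = 0.1633
Iteration 3:
  x = (-1 - (1)·1.4694 - (-4)·0.1633) / (7) = -0.2595
  y = (11 - (3)·-0.6939 - (-2)·0.1633) / (7) = 1.9155
  z = (4 - (-3)·-0.6939 - (3)·1.4694) / (-7) = 0.3557
Change: (0.4344, 0.4461, 0.1924) → max |·| = 0.4461

0.4461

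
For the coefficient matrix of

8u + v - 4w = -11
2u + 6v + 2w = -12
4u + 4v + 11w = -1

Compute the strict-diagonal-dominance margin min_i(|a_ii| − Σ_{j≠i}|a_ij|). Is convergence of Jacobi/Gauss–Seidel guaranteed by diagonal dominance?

2

row 1: |8| − (1+4) = 3
row 2: |6| − (2+2) = 2
row 3: |11| − (4+4) = 3
minimum over rows = 2 → strictly diagonally dominant (convergence guaranteed)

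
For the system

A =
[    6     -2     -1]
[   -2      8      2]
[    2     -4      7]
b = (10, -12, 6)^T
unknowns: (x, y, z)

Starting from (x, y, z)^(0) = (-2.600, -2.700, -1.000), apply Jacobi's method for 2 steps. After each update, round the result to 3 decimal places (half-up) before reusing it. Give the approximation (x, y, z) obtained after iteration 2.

(1.043, -1.364, -0.400)

Iteration 1:
  x = (10 - (-2)·-2.700 - (-1)·-1.000) / (6) = 0.600
  y = (-12 - (-2)·-2.600 - (2)·-1.000) / (8) = -1.900
  z = (6 - (2)·-2.600 - (-4)·-2.700) / (7) = 0.057
Iteration 2:
  x = (10 - (-2)·-1.900 - (-1)·0.057) / (6) = 1.043
  y = (-12 - (-2)·0.600 - (2)·0.057) / (8) = -1.364
  z = (6 - (2)·0.600 - (-4)·-1.900) / (7) = -0.400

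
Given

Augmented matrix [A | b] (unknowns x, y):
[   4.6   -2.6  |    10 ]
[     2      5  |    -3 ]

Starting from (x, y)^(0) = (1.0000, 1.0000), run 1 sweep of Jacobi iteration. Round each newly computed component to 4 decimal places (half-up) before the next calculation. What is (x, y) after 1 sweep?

Iteration 1:
  x = (10 - (-2.6)·1.0000) / (4.6) = 2.7391
  y = (-3 - (2)·1.0000) / (5) = -1.0000

(2.7391, -1.0000)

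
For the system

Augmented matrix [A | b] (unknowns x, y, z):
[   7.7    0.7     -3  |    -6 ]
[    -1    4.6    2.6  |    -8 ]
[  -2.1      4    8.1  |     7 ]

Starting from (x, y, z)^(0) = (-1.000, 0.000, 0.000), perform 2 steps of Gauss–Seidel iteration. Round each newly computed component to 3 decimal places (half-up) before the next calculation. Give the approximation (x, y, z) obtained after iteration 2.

(0.019, -2.642, 2.174)

Iteration 1:
  x = (-6 - (0.7)·0.000 - (-3)·0.000) / (7.7) = -0.779
  y = (-8 - (-1)·-0.779 - (2.6)·0.000) / (4.6) = -1.908
  z = (7 - (-2.1)·-0.779 - (4)·-1.908) / (8.1) = 1.604
Iteration 2:
  x = (-6 - (0.7)·-1.908 - (-3)·1.604) / (7.7) = 0.019
  y = (-8 - (-1)·0.019 - (2.6)·1.604) / (4.6) = -2.642
  z = (7 - (-2.1)·0.019 - (4)·-2.642) / (8.1) = 2.174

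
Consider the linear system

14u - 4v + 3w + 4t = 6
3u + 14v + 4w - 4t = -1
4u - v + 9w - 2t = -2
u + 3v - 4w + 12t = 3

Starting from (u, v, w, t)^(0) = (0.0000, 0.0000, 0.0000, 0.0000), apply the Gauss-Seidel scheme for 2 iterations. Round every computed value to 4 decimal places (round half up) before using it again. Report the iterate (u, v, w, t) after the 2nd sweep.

Iteration 1:
  u = (6 - (-4)·0.0000 - (3)·0.0000 - (4)·0.0000) / (14) = 0.4286
  v = (-1 - (3)·0.4286 - (4)·0.0000 - (-4)·0.0000) / (14) = -0.1633
  w = (-2 - (4)·0.4286 - (-1)·-0.1633 - (-2)·0.0000) / (9) = -0.4309
  t = (3 - (1)·0.4286 - (3)·-0.1633 - (-4)·-0.4309) / (12) = 0.1115
Iteration 2:
  u = (6 - (-4)·-0.1633 - (3)·-0.4309 - (4)·0.1115) / (14) = 0.4424
  v = (-1 - (3)·0.4424 - (4)·-0.4309 - (-4)·0.1115) / (14) = -0.0113
  w = (-2 - (4)·0.4424 - (-1)·-0.0113 - (-2)·0.1115) / (9) = -0.3953
  t = (3 - (1)·0.4424 - (3)·-0.0113 - (-4)·-0.3953) / (12) = 0.0842

(0.4424, -0.0113, -0.3953, 0.0842)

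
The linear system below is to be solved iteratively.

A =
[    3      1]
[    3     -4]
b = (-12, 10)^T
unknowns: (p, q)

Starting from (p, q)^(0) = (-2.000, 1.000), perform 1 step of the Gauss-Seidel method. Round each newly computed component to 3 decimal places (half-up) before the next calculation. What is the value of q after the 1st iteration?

-5.750

Iteration 1:
  p = (-12 - (1)·1.000) / (3) = -4.333
  q = (10 - (3)·-4.333) / (-4) = -5.750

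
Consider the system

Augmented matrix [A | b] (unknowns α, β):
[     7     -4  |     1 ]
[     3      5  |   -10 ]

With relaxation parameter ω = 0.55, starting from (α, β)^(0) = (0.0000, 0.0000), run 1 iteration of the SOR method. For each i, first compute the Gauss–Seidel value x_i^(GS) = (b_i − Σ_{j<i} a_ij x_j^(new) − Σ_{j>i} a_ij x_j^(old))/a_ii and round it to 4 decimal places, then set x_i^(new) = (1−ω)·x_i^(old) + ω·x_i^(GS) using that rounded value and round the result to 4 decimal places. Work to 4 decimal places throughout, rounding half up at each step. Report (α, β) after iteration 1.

(0.0786, -1.1260)

Iteration 1:
  α: GS value = (1 - (-4)·0.0000) / (7) = 0.1429;  α ← (1−ω)·0.0000 + ω·0.1429 = 0.0786
  β: GS value = (-10 - (3)·0.0786) / (5) = -2.0472;  β ← (1−ω)·0.0000 + ω·-2.0472 = -1.1260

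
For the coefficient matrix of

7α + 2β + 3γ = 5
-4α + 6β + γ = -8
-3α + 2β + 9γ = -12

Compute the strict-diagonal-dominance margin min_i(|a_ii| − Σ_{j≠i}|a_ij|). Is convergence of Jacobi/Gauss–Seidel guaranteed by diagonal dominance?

1

row 1: |7| − (2+3) = 2
row 2: |6| − (4+1) = 1
row 3: |9| − (3+2) = 4
minimum over rows = 1 → strictly diagonally dominant (convergence guaranteed)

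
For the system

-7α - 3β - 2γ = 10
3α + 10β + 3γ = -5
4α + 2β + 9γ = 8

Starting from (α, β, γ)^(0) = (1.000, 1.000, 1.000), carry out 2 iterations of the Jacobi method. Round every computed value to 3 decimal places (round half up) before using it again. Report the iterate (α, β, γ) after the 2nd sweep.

(-1.021, 0.076, 2.086)

Iteration 1:
  α = (10 - (-3)·1.000 - (-2)·1.000) / (-7) = -2.143
  β = (-5 - (3)·1.000 - (3)·1.000) / (10) = -1.100
  γ = (8 - (4)·1.000 - (2)·1.000) / (9) = 0.222
Iteration 2:
  α = (10 - (-3)·-1.100 - (-2)·0.222) / (-7) = -1.021
  β = (-5 - (3)·-2.143 - (3)·0.222) / (10) = 0.076
  γ = (8 - (4)·-2.143 - (2)·-1.100) / (9) = 2.086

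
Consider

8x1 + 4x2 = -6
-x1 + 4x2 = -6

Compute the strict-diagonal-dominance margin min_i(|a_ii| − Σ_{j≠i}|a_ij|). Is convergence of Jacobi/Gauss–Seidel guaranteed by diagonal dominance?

row 1: |8| − (4) = 4
row 2: |4| − (1) = 3
minimum over rows = 3 → strictly diagonally dominant (convergence guaranteed)

3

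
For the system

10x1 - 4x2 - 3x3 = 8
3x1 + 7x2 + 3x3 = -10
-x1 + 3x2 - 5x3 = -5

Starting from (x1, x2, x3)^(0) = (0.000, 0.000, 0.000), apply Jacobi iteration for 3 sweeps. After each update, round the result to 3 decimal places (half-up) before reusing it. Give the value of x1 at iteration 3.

Iteration 1:
  x1 = (8 - (-4)·0.000 - (-3)·0.000) / (10) = 0.800
  x2 = (-10 - (3)·0.000 - (3)·0.000) / (7) = -1.429
  x3 = (-5 - (-1)·0.000 - (3)·0.000) / (-5) = 1.000
Iteration 2:
  x1 = (8 - (-4)·-1.429 - (-3)·1.000) / (10) = 0.528
  x2 = (-10 - (3)·0.800 - (3)·1.000) / (7) = -2.200
  x3 = (-5 - (-1)·0.800 - (3)·-1.429) / (-5) = -0.017
Iteration 3:
  x1 = (8 - (-4)·-2.200 - (-3)·-0.017) / (10) = -0.085
  x2 = (-10 - (3)·0.528 - (3)·-0.017) / (7) = -1.648
  x3 = (-5 - (-1)·0.528 - (3)·-2.200) / (-5) = -0.426

-0.085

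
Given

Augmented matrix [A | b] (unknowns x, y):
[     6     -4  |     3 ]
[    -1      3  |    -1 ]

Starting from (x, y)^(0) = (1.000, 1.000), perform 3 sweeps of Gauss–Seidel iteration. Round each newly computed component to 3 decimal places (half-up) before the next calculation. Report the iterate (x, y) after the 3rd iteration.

(0.397, -0.201)

Iteration 1:
  x = (3 - (-4)·1.000) / (6) = 1.167
  y = (-1 - (-1)·1.167) / (3) = 0.056
Iteration 2:
  x = (3 - (-4)·0.056) / (6) = 0.537
  y = (-1 - (-1)·0.537) / (3) = -0.154
Iteration 3:
  x = (3 - (-4)·-0.154) / (6) = 0.397
  y = (-1 - (-1)·0.397) / (3) = -0.201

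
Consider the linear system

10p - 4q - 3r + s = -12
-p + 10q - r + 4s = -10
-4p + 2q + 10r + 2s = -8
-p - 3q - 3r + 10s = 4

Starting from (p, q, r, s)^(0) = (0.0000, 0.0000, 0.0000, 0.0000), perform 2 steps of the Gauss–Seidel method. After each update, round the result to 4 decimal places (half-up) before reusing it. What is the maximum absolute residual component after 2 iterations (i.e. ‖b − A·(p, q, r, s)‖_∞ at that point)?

0.6041

Iteration 1:
  p = (-12 - (-4)·0.0000 - (-3)·0.0000 - (1)·0.0000) / (10) = -1.2000
  q = (-10 - (-1)·-1.2000 - (-1)·0.0000 - (4)·0.0000) / (10) = -1.1200
  r = (-8 - (-4)·-1.2000 - (2)·-1.1200 - (2)·0.0000) / (10) = -1.0560
  s = (4 - (-1)·-1.2000 - (-3)·-1.1200 - (-3)·-1.0560) / (10) = -0.3728
Iteration 2:
  p = (-12 - (-4)·-1.1200 - (-3)·-1.0560 - (1)·-0.3728) / (10) = -1.9275
  q = (-10 - (-1)·-1.9275 - (-1)·-1.0560 - (4)·-0.3728) / (10) = -1.1492
  r = (-8 - (-4)·-1.9275 - (2)·-1.1492 - (2)·-0.3728) / (10) = -1.2666
  s = (4 - (-1)·-1.9275 - (-3)·-1.1492 - (-3)·-1.2666) / (10) = -0.5175
Residual b − A·x = (-0.6041, 0.3679, 0.2894, 0.0001); ∞-norm = 0.6041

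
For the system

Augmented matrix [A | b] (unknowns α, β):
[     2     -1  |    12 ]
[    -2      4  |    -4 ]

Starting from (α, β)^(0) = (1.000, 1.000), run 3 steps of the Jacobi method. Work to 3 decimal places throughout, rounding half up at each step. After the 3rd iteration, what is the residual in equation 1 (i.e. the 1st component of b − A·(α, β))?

-0.375

Iteration 1:
  α = (12 - (-1)·1.000) / (2) = 6.500
  β = (-4 - (-2)·1.000) / (4) = -0.500
Iteration 2:
  α = (12 - (-1)·-0.500) / (2) = 5.750
  β = (-4 - (-2)·6.500) / (4) = 2.250
Iteration 3:
  α = (12 - (-1)·2.250) / (2) = 7.125
  β = (-4 - (-2)·5.750) / (4) = 1.875
Residual b − A·x = (-0.375, 2.750)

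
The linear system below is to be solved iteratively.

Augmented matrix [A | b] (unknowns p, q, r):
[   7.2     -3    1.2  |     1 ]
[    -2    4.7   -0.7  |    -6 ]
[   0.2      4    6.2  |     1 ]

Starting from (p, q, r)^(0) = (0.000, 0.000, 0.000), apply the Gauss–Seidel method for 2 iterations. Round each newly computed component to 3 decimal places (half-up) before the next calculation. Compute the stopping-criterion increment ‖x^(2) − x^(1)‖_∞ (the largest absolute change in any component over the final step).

Iteration 1:
  p = (1 - (-3)·0.000 - (1.2)·0.000) / (7.2) = 0.139
  q = (-6 - (-2)·0.139 - (-0.7)·0.000) / (4.7) = -1.217
  r = (1 - (0.2)·0.139 - (4)·-1.217) / (6.2) = 0.942
Iteration 2:
  p = (1 - (-3)·-1.217 - (1.2)·0.942) / (7.2) = -0.525
  q = (-6 - (-2)·-0.525 - (-0.7)·0.942) / (4.7) = -1.360
  r = (1 - (0.2)·-0.525 - (4)·-1.360) / (6.2) = 1.056
Change: (-0.664, -0.143, 0.114) → max |·| = 0.664

0.664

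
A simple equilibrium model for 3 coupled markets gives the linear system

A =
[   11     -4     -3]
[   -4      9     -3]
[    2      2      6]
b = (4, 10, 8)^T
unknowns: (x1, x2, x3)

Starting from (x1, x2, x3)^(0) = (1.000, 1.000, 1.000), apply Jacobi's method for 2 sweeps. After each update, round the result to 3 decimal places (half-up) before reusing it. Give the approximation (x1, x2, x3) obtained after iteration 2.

(1.232, 1.778, 0.370)

Iteration 1:
  x1 = (4 - (-4)·1.000 - (-3)·1.000) / (11) = 1.000
  x2 = (10 - (-4)·1.000 - (-3)·1.000) / (9) = 1.889
  x3 = (8 - (2)·1.000 - (2)·1.000) / (6) = 0.667
Iteration 2:
  x1 = (4 - (-4)·1.889 - (-3)·0.667) / (11) = 1.232
  x2 = (10 - (-4)·1.000 - (-3)·0.667) / (9) = 1.778
  x3 = (8 - (2)·1.000 - (2)·1.889) / (6) = 0.370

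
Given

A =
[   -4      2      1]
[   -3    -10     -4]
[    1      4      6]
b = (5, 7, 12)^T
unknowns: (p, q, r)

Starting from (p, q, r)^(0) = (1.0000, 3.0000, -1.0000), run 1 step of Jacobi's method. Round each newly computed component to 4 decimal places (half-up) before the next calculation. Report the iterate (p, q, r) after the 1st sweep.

Iteration 1:
  p = (5 - (2)·3.0000 - (1)·-1.0000) / (-4) = 0.0000
  q = (7 - (-3)·1.0000 - (-4)·-1.0000) / (-10) = -0.6000
  r = (12 - (1)·1.0000 - (4)·3.0000) / (6) = -0.1667

(0.0000, -0.6000, -0.1667)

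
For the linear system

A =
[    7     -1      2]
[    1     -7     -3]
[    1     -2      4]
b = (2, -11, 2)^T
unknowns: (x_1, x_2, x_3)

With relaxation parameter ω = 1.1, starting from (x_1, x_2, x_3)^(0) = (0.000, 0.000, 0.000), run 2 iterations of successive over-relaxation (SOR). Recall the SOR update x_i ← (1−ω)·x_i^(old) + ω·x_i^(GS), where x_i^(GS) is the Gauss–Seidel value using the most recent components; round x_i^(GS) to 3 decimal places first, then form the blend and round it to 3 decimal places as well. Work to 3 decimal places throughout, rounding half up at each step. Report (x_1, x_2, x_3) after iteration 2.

Iteration 1:
  x_1: GS value = (2 - (-1)·0.000 - (2)·0.000) / (7) = 0.286;  x_1 ← (1−ω)·0.000 + ω·0.286 = 0.315
  x_2: GS value = (-11 - (1)·0.315 - (-3)·0.000) / (-7) = 1.616;  x_2 ← (1−ω)·0.000 + ω·1.616 = 1.778
  x_3: GS value = (2 - (1)·0.315 - (-2)·1.778) / (4) = 1.310;  x_3 ← (1−ω)·0.000 + ω·1.310 = 1.441
Iteration 2:
  x_1: GS value = (2 - (-1)·1.778 - (2)·1.441) / (7) = 0.128;  x_1 ← (1−ω)·0.315 + ω·0.128 = 0.109
  x_2: GS value = (-11 - (1)·0.109 - (-3)·1.441) / (-7) = 0.969;  x_2 ← (1−ω)·1.778 + ω·0.969 = 0.888
  x_3: GS value = (2 - (1)·0.109 - (-2)·0.888) / (4) = 0.917;  x_3 ← (1−ω)·1.441 + ω·0.917 = 0.865

(0.109, 0.888, 0.865)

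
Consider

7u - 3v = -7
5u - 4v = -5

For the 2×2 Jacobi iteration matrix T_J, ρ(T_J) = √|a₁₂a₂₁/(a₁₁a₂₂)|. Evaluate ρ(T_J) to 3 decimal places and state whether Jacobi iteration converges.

a₁₂a₂₁/(a₁₁a₂₂) = (-3)·(5) / ((7)·(-4)) = 0.535714
ρ = √|0.535714| = √0.535714 = 0.732
ρ < 1, so Jacobi converges

0.732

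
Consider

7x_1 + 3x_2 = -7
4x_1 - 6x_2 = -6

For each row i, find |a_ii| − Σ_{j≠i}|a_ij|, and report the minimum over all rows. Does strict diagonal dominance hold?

row 1: |7| − (3) = 4
row 2: |-6| − (4) = 2
minimum over rows = 2 → strictly diagonally dominant (convergence guaranteed)

2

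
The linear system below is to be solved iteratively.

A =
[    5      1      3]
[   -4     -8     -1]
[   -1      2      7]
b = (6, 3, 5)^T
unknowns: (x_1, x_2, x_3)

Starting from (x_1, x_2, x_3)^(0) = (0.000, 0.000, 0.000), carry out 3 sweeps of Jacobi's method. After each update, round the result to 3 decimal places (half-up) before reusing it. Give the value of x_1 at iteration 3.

Iteration 1:
  x_1 = (6 - (1)·0.000 - (3)·0.000) / (5) = 1.200
  x_2 = (3 - (-4)·0.000 - (-1)·0.000) / (-8) = -0.375
  x_3 = (5 - (-1)·0.000 - (2)·0.000) / (7) = 0.714
Iteration 2:
  x_1 = (6 - (1)·-0.375 - (3)·0.714) / (5) = 0.847
  x_2 = (3 - (-4)·1.200 - (-1)·0.714) / (-8) = -1.064
  x_3 = (5 - (-1)·1.200 - (2)·-0.375) / (7) = 0.993
Iteration 3:
  x_1 = (6 - (1)·-1.064 - (3)·0.993) / (5) = 0.817
  x_2 = (3 - (-4)·0.847 - (-1)·0.993) / (-8) = -0.923
  x_3 = (5 - (-1)·0.847 - (2)·-1.064) / (7) = 1.139

0.817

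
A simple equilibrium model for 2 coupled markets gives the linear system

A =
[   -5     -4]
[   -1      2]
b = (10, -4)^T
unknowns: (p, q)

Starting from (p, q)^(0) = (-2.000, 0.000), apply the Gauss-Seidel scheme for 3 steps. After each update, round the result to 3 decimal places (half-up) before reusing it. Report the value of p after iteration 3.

-0.560

Iteration 1:
  p = (10 - (-4)·0.000) / (-5) = -2.000
  q = (-4 - (-1)·-2.000) / (2) = -3.000
Iteration 2:
  p = (10 - (-4)·-3.000) / (-5) = 0.400
  q = (-4 - (-1)·0.400) / (2) = -1.800
Iteration 3:
  p = (10 - (-4)·-1.800) / (-5) = -0.560
  q = (-4 - (-1)·-0.560) / (2) = -2.280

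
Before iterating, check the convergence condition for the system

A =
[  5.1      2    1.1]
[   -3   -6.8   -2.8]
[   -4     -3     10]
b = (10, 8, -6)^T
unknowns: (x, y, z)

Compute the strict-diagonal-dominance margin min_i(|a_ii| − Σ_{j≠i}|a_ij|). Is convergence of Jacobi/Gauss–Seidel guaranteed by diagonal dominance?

1

row 1: |5.1| − (2+1.1) = 2
row 2: |-6.8| − (3+2.8) = 1
row 3: |10| − (4+3) = 3
minimum over rows = 1 → strictly diagonally dominant (convergence guaranteed)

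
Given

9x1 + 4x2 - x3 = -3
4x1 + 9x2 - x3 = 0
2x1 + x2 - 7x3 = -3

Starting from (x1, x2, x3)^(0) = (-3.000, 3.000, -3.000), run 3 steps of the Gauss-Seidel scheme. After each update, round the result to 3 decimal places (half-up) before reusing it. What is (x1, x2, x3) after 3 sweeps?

(-0.413, 0.217, 0.342)

Iteration 1:
  x1 = (-3 - (4)·3.000 - (-1)·-3.000) / (9) = -2.000
  x2 = (0 - (4)·-2.000 - (-1)·-3.000) / (9) = 0.556
  x3 = (-3 - (2)·-2.000 - (1)·0.556) / (-7) = -0.063
Iteration 2:
  x1 = (-3 - (4)·0.556 - (-1)·-0.063) / (9) = -0.587
  x2 = (0 - (4)·-0.587 - (-1)·-0.063) / (9) = 0.254
  x3 = (-3 - (2)·-0.587 - (1)·0.254) / (-7) = 0.297
Iteration 3:
  x1 = (-3 - (4)·0.254 - (-1)·0.297) / (9) = -0.413
  x2 = (0 - (4)·-0.413 - (-1)·0.297) / (9) = 0.217
  x3 = (-3 - (2)·-0.413 - (1)·0.217) / (-7) = 0.342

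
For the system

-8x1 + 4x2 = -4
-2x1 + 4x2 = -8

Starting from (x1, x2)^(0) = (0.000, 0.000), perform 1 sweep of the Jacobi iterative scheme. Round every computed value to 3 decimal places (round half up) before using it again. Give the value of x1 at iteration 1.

0.500

Iteration 1:
  x1 = (-4 - (4)·0.000) / (-8) = 0.500
  x2 = (-8 - (-2)·0.000) / (4) = -2.000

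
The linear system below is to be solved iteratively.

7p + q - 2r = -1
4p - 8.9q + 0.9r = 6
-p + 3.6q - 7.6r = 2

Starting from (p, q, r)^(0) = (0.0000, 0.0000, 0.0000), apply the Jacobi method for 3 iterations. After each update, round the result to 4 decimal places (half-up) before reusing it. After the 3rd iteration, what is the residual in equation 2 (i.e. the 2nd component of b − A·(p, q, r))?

Iteration 1:
  p = (-1 - (1)·0.0000 - (-2)·0.0000) / (7) = -0.1429
  q = (6 - (4)·0.0000 - (0.9)·0.0000) / (-8.9) = -0.6742
  r = (2 - (-1)·0.0000 - (3.6)·0.0000) / (-7.6) = -0.2632
Iteration 2:
  p = (-1 - (1)·-0.6742 - (-2)·-0.2632) / (7) = -0.1217
  q = (6 - (4)·-0.1429 - (0.9)·-0.2632) / (-8.9) = -0.7650
  r = (2 - (-1)·-0.1429 - (3.6)·-0.6742) / (-7.6) = -0.5637
Iteration 3:
  p = (-1 - (1)·-0.7650 - (-2)·-0.5637) / (7) = -0.1946
  q = (6 - (4)·-0.1217 - (0.9)·-0.5637) / (-8.9) = -0.7859
  r = (2 - (-1)·-0.1217 - (3.6)·-0.7650) / (-7.6) = -0.6095
Residual b − A·x = (-0.0709, 0.3324, 0.0024)

0.3324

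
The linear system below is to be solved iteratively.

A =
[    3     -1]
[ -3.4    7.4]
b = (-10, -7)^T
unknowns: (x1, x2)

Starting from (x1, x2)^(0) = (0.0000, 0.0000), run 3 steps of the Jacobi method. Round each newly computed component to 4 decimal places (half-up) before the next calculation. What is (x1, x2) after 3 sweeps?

Iteration 1:
  x1 = (-10 - (-1)·0.0000) / (3) = -3.3333
  x2 = (-7 - (-3.4)·0.0000) / (7.4) = -0.9459
Iteration 2:
  x1 = (-10 - (-1)·-0.9459) / (3) = -3.6486
  x2 = (-7 - (-3.4)·-3.3333) / (7.4) = -2.4775
Iteration 3:
  x1 = (-10 - (-1)·-2.4775) / (3) = -4.1592
  x2 = (-7 - (-3.4)·-3.6486) / (7.4) = -2.6223

(-4.1592, -2.6223)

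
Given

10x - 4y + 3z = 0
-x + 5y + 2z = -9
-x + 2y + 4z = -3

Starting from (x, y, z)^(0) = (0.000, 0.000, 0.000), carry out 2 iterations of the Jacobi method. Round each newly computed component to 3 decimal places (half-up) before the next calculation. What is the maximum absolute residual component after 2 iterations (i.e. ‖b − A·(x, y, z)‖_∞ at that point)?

Iteration 1:
  x = (0 - (-4)·0.000 - (3)·0.000) / (10) = 0.000
  y = (-9 - (-1)·0.000 - (2)·0.000) / (5) = -1.800
  z = (-3 - (-1)·0.000 - (2)·0.000) / (4) = -0.750
Iteration 2:
  x = (0 - (-4)·-1.800 - (3)·-0.750) / (10) = -0.495
  y = (-9 - (-1)·0.000 - (2)·-0.750) / (5) = -1.500
  z = (-3 - (-1)·0.000 - (2)·-1.800) / (4) = 0.150
Residual b − A·x = (-1.500, -2.295, -1.095); ∞-norm = 2.295

2.295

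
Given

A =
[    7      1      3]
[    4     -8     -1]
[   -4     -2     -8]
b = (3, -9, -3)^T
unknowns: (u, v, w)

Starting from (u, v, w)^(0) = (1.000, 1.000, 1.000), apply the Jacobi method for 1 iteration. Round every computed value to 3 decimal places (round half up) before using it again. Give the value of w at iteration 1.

Iteration 1:
  u = (3 - (1)·1.000 - (3)·1.000) / (7) = -0.143
  v = (-9 - (4)·1.000 - (-1)·1.000) / (-8) = 1.500
  w = (-3 - (-4)·1.000 - (-2)·1.000) / (-8) = -0.375

-0.375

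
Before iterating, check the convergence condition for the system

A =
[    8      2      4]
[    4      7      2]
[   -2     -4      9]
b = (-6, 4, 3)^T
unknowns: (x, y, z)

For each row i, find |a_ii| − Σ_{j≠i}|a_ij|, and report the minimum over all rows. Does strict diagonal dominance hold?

row 1: |8| − (2+4) = 2
row 2: |7| − (4+2) = 1
row 3: |9| − (2+4) = 3
minimum over rows = 1 → strictly diagonally dominant (convergence guaranteed)

1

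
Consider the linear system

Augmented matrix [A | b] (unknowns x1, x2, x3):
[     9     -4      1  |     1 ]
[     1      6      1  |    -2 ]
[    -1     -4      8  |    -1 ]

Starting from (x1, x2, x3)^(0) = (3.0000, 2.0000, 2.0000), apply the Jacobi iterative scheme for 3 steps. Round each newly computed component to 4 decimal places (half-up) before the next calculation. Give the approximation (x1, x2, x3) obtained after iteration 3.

Iteration 1:
  x1 = (1 - (-4)·2.0000 - (1)·2.0000) / (9) = 0.7778
  x2 = (-2 - (1)·3.0000 - (1)·2.0000) / (6) = -1.1667
  x3 = (-1 - (-1)·3.0000 - (-4)·2.0000) / (8) = 1.2500
Iteration 2:
  x1 = (1 - (-4)·-1.1667 - (1)·1.2500) / (9) = -0.5463
  x2 = (-2 - (1)·0.7778 - (1)·1.2500) / (6) = -0.6713
  x3 = (-1 - (-1)·0.7778 - (-4)·-1.1667) / (8) = -0.6111
Iteration 3:
  x1 = (1 - (-4)·-0.6713 - (1)·-0.6111) / (9) = -0.1193
  x2 = (-2 - (1)·-0.5463 - (1)·-0.6111) / (6) = -0.1404
  x3 = (-1 - (-1)·-0.5463 - (-4)·-0.6713) / (8) = -0.5289

(-0.1193, -0.1404, -0.5289)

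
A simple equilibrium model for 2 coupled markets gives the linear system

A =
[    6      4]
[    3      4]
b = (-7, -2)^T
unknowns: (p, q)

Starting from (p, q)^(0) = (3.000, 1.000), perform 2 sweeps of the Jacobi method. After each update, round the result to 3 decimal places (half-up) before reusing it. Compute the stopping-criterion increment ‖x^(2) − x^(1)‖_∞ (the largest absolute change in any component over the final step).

3.625

Iteration 1:
  p = (-7 - (4)·1.000) / (6) = -1.833
  q = (-2 - (3)·3.000) / (4) = -2.750
Iteration 2:
  p = (-7 - (4)·-2.750) / (6) = 0.667
  q = (-2 - (3)·-1.833) / (4) = 0.875
Change: (2.500, 3.625) → max |·| = 3.625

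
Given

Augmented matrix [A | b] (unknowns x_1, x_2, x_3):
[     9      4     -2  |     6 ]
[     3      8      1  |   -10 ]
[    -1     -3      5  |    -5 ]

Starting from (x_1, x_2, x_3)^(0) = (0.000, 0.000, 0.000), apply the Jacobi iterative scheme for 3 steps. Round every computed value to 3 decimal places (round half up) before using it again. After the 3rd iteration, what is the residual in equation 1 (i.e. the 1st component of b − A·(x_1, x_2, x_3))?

0.180

Iteration 1:
  x_1 = (6 - (4)·0.000 - (-2)·0.000) / (9) = 0.667
  x_2 = (-10 - (3)·0.000 - (1)·0.000) / (8) = -1.250
  x_3 = (-5 - (-1)·0.000 - (-3)·0.000) / (5) = -1.000
Iteration 2:
  x_1 = (6 - (4)·-1.250 - (-2)·-1.000) / (9) = 1.000
  x_2 = (-10 - (3)·0.667 - (1)·-1.000) / (8) = -1.375
  x_3 = (-5 - (-1)·0.667 - (-3)·-1.250) / (5) = -1.617
Iteration 3:
  x_1 = (6 - (4)·-1.375 - (-2)·-1.617) / (9) = 0.918
  x_2 = (-10 - (3)·1.000 - (1)·-1.617) / (8) = -1.423
  x_3 = (-5 - (-1)·1.000 - (-3)·-1.375) / (5) = -1.625
Residual b − A·x = (0.180, 0.255, -0.226)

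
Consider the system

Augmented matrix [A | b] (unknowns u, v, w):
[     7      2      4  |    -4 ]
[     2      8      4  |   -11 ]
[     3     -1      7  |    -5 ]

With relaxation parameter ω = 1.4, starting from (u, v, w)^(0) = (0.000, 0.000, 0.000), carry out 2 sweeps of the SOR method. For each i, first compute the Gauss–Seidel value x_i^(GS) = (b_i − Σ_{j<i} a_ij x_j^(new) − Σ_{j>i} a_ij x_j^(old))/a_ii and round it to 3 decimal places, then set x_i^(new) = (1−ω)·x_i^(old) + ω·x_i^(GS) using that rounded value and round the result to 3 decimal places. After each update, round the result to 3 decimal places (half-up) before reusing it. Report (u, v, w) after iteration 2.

(0.857, -0.972, -1.368)

Iteration 1:
  u: GS value = (-4 - (2)·0.000 - (4)·0.000) / (7) = -0.571;  u ← (1−ω)·0.000 + ω·-0.571 = -0.799
  v: GS value = (-11 - (2)·-0.799 - (4)·0.000) / (8) = -1.175;  v ← (1−ω)·0.000 + ω·-1.175 = -1.645
  w: GS value = (-5 - (3)·-0.799 - (-1)·-1.645) / (7) = -0.607;  w ← (1−ω)·0.000 + ω·-0.607 = -0.850
Iteration 2:
  u: GS value = (-4 - (2)·-1.645 - (4)·-0.850) / (7) = 0.384;  u ← (1−ω)·-0.799 + ω·0.384 = 0.857
  v: GS value = (-11 - (2)·0.857 - (4)·-0.850) / (8) = -1.164;  v ← (1−ω)·-1.645 + ω·-1.164 = -0.972
  w: GS value = (-5 - (3)·0.857 - (-1)·-0.972) / (7) = -1.220;  w ← (1−ω)·-0.850 + ω·-1.220 = -1.368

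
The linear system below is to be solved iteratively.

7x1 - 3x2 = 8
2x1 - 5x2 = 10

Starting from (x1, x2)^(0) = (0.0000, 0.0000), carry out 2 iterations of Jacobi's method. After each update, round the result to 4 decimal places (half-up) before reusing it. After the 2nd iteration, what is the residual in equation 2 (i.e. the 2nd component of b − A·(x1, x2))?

1.7146

Iteration 1:
  x1 = (8 - (-3)·0.0000) / (7) = 1.1429
  x2 = (10 - (2)·0.0000) / (-5) = -2.0000
Iteration 2:
  x1 = (8 - (-3)·-2.0000) / (7) = 0.2857
  x2 = (10 - (2)·1.1429) / (-5) = -1.5428
Residual b − A·x = (1.3717, 1.7146)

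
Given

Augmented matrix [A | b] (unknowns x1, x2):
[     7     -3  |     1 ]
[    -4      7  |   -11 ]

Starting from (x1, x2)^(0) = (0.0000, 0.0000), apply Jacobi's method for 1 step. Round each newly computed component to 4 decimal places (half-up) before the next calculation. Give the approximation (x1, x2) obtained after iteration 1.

(0.1429, -1.5714)

Iteration 1:
  x1 = (1 - (-3)·0.0000) / (7) = 0.1429
  x2 = (-11 - (-4)·0.0000) / (7) = -1.5714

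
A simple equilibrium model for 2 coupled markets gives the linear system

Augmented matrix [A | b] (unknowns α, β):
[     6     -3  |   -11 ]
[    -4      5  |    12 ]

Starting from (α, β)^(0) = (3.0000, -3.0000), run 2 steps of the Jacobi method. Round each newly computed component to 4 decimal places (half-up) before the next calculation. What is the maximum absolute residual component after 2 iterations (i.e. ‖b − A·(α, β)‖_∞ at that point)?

Iteration 1:
  α = (-11 - (-3)·-3.0000) / (6) = -3.3333
  β = (12 - (-4)·3.0000) / (5) = 4.8000
Iteration 2:
  α = (-11 - (-3)·4.8000) / (6) = 0.5667
  β = (12 - (-4)·-3.3333) / (5) = -0.2666
Residual b − A·x = (-15.2000, 15.5998); ∞-norm = 15.5998

15.5998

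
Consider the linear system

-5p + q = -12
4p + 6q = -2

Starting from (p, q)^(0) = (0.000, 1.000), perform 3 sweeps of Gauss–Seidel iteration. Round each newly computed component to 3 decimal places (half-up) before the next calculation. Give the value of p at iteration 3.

Iteration 1:
  p = (-12 - (1)·1.000) / (-5) = 2.600
  q = (-2 - (4)·2.600) / (6) = -2.067
Iteration 2:
  p = (-12 - (1)·-2.067) / (-5) = 1.987
  q = (-2 - (4)·1.987) / (6) = -1.658
Iteration 3:
  p = (-12 - (1)·-1.658) / (-5) = 2.068
  q = (-2 - (4)·2.068) / (6) = -1.712

2.068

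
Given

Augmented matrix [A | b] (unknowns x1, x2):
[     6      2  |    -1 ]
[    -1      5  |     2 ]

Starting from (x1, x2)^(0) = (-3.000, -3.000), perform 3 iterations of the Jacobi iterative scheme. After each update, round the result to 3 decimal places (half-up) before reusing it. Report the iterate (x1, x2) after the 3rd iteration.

(-0.356, 0.380)

Iteration 1:
  x1 = (-1 - (2)·-3.000) / (6) = 0.833
  x2 = (2 - (-1)·-3.000) / (5) = -0.200
Iteration 2:
  x1 = (-1 - (2)·-0.200) / (6) = -0.100
  x2 = (2 - (-1)·0.833) / (5) = 0.567
Iteration 3:
  x1 = (-1 - (2)·0.567) / (6) = -0.356
  x2 = (2 - (-1)·-0.100) / (5) = 0.380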